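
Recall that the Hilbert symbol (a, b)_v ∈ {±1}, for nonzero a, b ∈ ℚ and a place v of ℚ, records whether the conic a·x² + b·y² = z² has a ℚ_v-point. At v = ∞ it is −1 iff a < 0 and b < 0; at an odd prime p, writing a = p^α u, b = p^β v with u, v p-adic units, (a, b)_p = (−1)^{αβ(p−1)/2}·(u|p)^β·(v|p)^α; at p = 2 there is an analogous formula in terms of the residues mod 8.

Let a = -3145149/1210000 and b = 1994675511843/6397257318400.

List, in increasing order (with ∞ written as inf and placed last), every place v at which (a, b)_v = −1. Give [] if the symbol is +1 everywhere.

[2, 7]

Mod squares: a ≡ -21, b ≡ 3. Check v ∈ {∞, 2, 3, 5, 7, 11, 13, 19, 43}.
v=3: a=3^5·(≡2), b=3^5·(≡1) mod 3; (2|3)=-1, (1|3)=+1; (−1)^{5·5·1}·(-1)^5·(+1)^5 = +1.
v=11: a=11^-2·(≡4), b=11^0·(≡1) mod 11; (4|11)=+1, (1|11)=+1; (−1)^{-2·0·5}·(+1)^0·(+1)^-2 = +1.
v=13: a=13^0·(≡7), b=13^-2·(≡10) mod 13; (7|13)=-1, (10|13)=+1; (−1)^{0·-2·6}·(-1)^-2·(+1)^0 = +1.
v=7: a=7^1·(≡2), b=7^4·(≡3) mod 7; (2|7)=+1, (3|7)=-1; (−1)^{1·4·3}·(+1)^4·(-1)^1 = -1.
v=43: a=43^2·(≡27), b=43^4·(≡18) mod 43; (27|43)=-1, (18|43)=-1; (−1)^{2·4·21}·(-1)^4·(-1)^2 = +1.
v=∞: -21 < 0 and 3 > 0  ⇒  (a,b)_∞ = +1.
v=2: v_2(a)=-4, v_2(b)=-22; units ≡ 3, 3 (mod 8); ε·ε+αω+βω = 1·1+-4·1+-22·1 ≡ 1  ⇒  (a,b)_2 = -1.
v=19: a=19^0·(≡4), b=19^-2·(≡10) mod 19; (4|19)=+1, (10|19)=-1; (−1)^{0·-2·9}·(+1)^-2·(-1)^0 = +1.
v=5: a=5^-4·(≡1), b=5^-2·(≡3) mod 5; (1|5)=+1, (3|5)=-1; (−1)^{-4·-2·2}·(+1)^-2·(-1)^-4 = +1.
|Ram(-21, 3)| = 2, even; anisotropic at {2, 7}.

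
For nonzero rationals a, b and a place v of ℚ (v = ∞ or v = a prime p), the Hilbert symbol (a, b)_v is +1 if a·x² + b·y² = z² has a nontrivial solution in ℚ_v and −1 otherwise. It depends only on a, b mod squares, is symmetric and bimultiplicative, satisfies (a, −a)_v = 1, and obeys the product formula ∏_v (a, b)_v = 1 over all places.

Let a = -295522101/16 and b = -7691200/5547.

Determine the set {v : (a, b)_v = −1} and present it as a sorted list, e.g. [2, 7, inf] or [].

[2, 3, 7, 17, 43, inf]

(a, b) ≡ (-3648421, -14421) mod (ℚ^×)²; places V = {2, 3, 5, 7, 11, 17, 19, 23, 31, 43, ∞}.
(a,b)_∞: sgn(-3648421)=−, sgn(-14421)=−, so -1.
(a,b)_7: α=1, u≡6; β=0, v≡5 (mod 7); (6|7)=-1, (5|7)=-1; sign (−1)^0·-1^0·-1^1 = -1.
(a,b)_2: α=-4, β=6; u≡3, v≡3 (mod 8); ε(u)ε(v)=1·1, αω(v)=-4·1, βω(u)=6·1; sum ≡ 1  ⇒  -1.
(a,b)_31: α=1, u≡19; β=0, v≡19 (mod 31); (19|31)=+1, (19|31)=+1; sign (−1)^0·+1^0·+1^1 = +1.
(a,b)_43: α=1, u≡24; β=-2, v≡27 (mod 43); (24|43)=+1, (27|43)=-1; sign (−1)^0·+1^-2·-1^1 = -1.
(a,b)_23: α=1, u≡3; β=1, v≡5 (mod 23); (3|23)=+1, (5|23)=-1; sign (−1)^1·+1^1·-1^1 = +1.
(a,b)_17: α=1, u≡14; β=0, v≡5 (mod 17); (14|17)=-1, (5|17)=-1; sign (−1)^0·-1^0·-1^1 = -1.
(a,b)_19: α=0, u≡5; β=1, v≡5 (mod 19); (5|19)=+1, (5|19)=+1; sign (−1)^0·+1^1·+1^0 = +1.
(a,b)_3: α=4, u≡2; β=-1, v≡2 (mod 3); (2|3)=-1, (2|3)=-1; sign (−1)^0·-1^-1·-1^4 = -1.
(a,b)_11: α=0, u≡1; β=1, v≡5 (mod 11); (1|11)=+1, (5|11)=+1; sign (−1)^0·+1^1·+1^0 = +1.
(a,b)_5: α=0, u≡4; β=2, v≡1 (mod 5); (4|5)=+1, (1|5)=+1; sign (−1)^0·+1^2·+1^0 = +1.
|Ram(-3648421, -14421)| = 6, even; anisotropic at {2, 3, 7, 17, 43, ∞}.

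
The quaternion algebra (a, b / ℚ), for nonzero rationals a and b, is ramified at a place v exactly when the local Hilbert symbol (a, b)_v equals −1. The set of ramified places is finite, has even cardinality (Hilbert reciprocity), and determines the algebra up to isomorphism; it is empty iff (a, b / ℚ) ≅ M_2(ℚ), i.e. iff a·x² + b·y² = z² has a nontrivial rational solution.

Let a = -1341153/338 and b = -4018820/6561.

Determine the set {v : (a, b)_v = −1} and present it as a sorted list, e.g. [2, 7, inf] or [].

Mod squares: a ≡ -298034, b ≡ -5945. Check v ∈ {∞, 2, 3, 5, 11, 13, 19, 23, 29, 31, 41}.
v=13: a=13^-2·(≡9), b=13^2·(≡4) mod 13; (9|13)=+1, (4|13)=+1; (−1)^{-2·2·6}·(+1)^2·(+1)^-2 = +1.
v=23: a=23^1·(≡14), b=23^0·(≡18) mod 23; (14|23)=-1, (18|23)=+1; (−1)^{1·0·11}·(-1)^0·(+1)^1 = +1.
v=31: a=31^1·(≡6), b=31^0·(≡1) mod 31; (6|31)=-1, (1|31)=+1; (−1)^{1·0·15}·(-1)^0·(+1)^1 = +1.
v=29: a=29^0·(≡28), b=29^1·(≡14) mod 29; (28|29)=+1, (14|29)=-1; (−1)^{0·1·14}·(+1)^1·(-1)^0 = +1.
v=19: a=19^1·(≡10), b=19^0·(≡10) mod 19; (10|19)=-1, (10|19)=-1; (−1)^{1·0·9}·(-1)^0·(-1)^1 = -1.
v=41: a=41^0·(≡8), b=41^1·(≡11) mod 41; (8|41)=+1, (11|41)=-1; (−1)^{0·1·20}·(+1)^1·(-1)^0 = +1.
v=3: a=3^2·(≡1), b=3^-8·(≡1) mod 3; (1|3)=+1, (1|3)=+1; (−1)^{2·-8·1}·(+1)^-8·(+1)^2 = +1.
v=5: a=5^0·(≡4), b=5^1·(≡1) mod 5; (4|5)=+1, (1|5)=+1; (−1)^{0·1·2}·(+1)^1·(+1)^0 = +1.
v=2: v_2(a)=-1, v_2(b)=2; units ≡ 7, 7 (mod 8); ε·ε+αω+βω = 1·1+-1·0+2·0 ≡ 1  ⇒  (a,b)_2 = -1.
v=11: a=11^1·(≡7), b=11^0·(≡6) mod 11; (7|11)=-1, (6|11)=-1; (−1)^{1·0·5}·(-1)^0·(-1)^1 = -1.
v=∞: -298034 < 0 and -5945 < 0  ⇒  (a,b)_∞ = -1.
|Ram(-298034, -5945)| = 4, even; anisotropic at {2, 11, 19, ∞}.

[2, 11, 19, inf]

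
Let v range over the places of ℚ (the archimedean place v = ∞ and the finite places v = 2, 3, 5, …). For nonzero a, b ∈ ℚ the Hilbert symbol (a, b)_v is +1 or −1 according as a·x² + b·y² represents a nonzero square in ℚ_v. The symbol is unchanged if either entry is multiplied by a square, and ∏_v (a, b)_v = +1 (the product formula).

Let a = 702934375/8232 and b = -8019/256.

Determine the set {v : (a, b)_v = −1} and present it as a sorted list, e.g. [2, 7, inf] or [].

(a, b) ≡ (2310, -11) mod (ℚ^×)²; places V = {2, 3, 5, 7, 11, 13, ∞}.
(a,b)_3: α=-1, u≡2; β=6, v≡1 (mod 3); (2|3)=-1, (1|3)=+1; sign (−1)^0·-1^6·+1^-1 = +1.
(a,b)_7: α=-3, u≡1; β=0, v≡6 (mod 7); (1|7)=+1, (6|7)=-1; sign (−1)^0·+1^0·-1^-3 = -1.
(a,b)_5: α=5, u≡2; β=0, v≡1 (mod 5); (2|5)=-1, (1|5)=+1; sign (−1)^0·-1^0·+1^5 = +1.
(a,b)_11: α=3, u≡1; β=1, v≡10 (mod 11); (1|11)=+1, (10|11)=-1; sign (−1)^1·+1^1·-1^3 = +1.
(a,b)_2: α=-3, β=-8; u≡3, v≡5 (mod 8); ε(u)ε(v)=1·0, αω(v)=-3·1, βω(u)=-8·1; sum ≡ 1  ⇒  -1.
(a,b)_13: α=2, u≡4; β=0, v≡6 (mod 13); (4|13)=+1, (6|13)=-1; sign (−1)^0·+1^0·-1^2 = +1.
(a,b)_∞: sgn(2310)=+, sgn(-11)=−, so +1.
Ram(2310, -11) = {2, 7}; no ℚ_2-point on the conic.

[2, 7]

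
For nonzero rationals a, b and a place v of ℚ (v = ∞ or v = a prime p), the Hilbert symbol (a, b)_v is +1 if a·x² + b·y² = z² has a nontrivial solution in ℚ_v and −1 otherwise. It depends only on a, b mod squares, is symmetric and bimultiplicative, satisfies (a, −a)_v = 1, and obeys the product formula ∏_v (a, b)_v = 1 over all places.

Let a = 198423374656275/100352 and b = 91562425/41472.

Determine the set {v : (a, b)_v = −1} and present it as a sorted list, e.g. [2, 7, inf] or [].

[2, 23]

Mod squares: a ≡ 38, b ≡ 25346. Check v ∈ {∞, 2, 3, 5, 7, 17, 19, 23, 29}.
v=17: a=17^2·(≡2), b=17^2·(≡9) mod 17; (2|17)=+1, (9|17)=+1; (−1)^{2·2·8}·(+1)^2·(+1)^2 = +1.
v=5: a=5^2·(≡3), b=5^2·(≡1) mod 5; (3|5)=-1, (1|5)=+1; (−1)^{2·2·2}·(-1)^2·(+1)^2 = +1.
v=19: a=19^3·(≡8), b=19^1·(≡17) mod 19; (8|19)=-1, (17|19)=+1; (−1)^{3·1·9}·(-1)^1·(+1)^3 = +1.
v=7: a=7^-2·(≡5), b=7^0·(≡6) mod 7; (5|7)=-1, (6|7)=-1; (−1)^{-2·0·3}·(-1)^0·(-1)^-2 = +1.
v=∞: 38 > 0 and 25346 > 0  ⇒  (a,b)_∞ = +1.
v=23: a=23^2·(≡10), b=23^1·(≡22) mod 23; (10|23)=-1, (22|23)=-1; (−1)^{2·1·11}·(-1)^1·(-1)^2 = -1.
v=2: v_2(a)=-11, v_2(b)=-9; units ≡ 3, 1 (mod 8); ε·ε+αω+βω = 1·0+-11·0+-9·1 ≡ 1  ⇒  (a,b)_2 = -1.
v=29: a=29^2·(≡25), b=29^1·(≡4) mod 29; (25|29)=+1, (4|29)=+1; (−1)^{2·1·14}·(+1)^1·(+1)^2 = +1.
v=3: a=3^2·(≡2), b=3^-4·(≡2) mod 3; (2|3)=-1, (2|3)=-1; (−1)^{2·-4·1}·(-1)^-4·(-1)^2 = +1.
(38, 25346 / ℚ) ramifies at {2, 23}: a division algebra.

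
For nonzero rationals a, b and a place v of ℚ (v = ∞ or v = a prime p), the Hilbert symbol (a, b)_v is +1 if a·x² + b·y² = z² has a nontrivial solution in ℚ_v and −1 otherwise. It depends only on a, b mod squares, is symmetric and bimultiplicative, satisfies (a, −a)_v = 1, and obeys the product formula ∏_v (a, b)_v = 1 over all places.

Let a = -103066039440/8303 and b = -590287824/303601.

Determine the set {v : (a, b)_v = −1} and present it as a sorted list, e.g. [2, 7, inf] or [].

Mod squares: a ≡ -37328655, b ≡ -861. Check v ∈ {∞, 2, 3, 5, 7, 13, 19, 23, 29, 41}.
v=29: a=29^1·(≡16), b=29^-2·(≡1) mod 29; (16|29)=+1, (1|29)=+1; (−1)^{1·-2·14}·(+1)^-2·(+1)^1 = +1.
v=3: a=3^5·(≡2), b=3^5·(≡1) mod 3; (2|3)=-1, (1|3)=+1; (−1)^{5·5·1}·(-1)^5·(+1)^5 = +1.
v=13: a=13^1·(≡5), b=13^0·(≡9) mod 13; (5|13)=-1, (9|13)=+1; (−1)^{1·0·6}·(-1)^0·(+1)^1 = +1.
v=7: a=7^3·(≡6), b=7^1·(≡3) mod 7; (6|7)=-1, (3|7)=-1; (−1)^{3·1·3}·(-1)^1·(-1)^3 = -1.
v=19: a=19^-2·(≡2), b=19^-2·(≡3) mod 19; (2|19)=-1, (3|19)=-1; (−1)^{-2·-2·9}·(-1)^-2·(-1)^-2 = +1.
v=5: a=5^1·(≡4), b=5^0·(≡1) mod 5; (4|5)=+1, (1|5)=+1; (−1)^{1·0·2}·(+1)^0·(+1)^1 = +1.
v=41: a=41^1·(≡36), b=41^1·(≡8) mod 41; (36|41)=+1, (8|41)=+1; (−1)^{1·1·20}·(+1)^1·(+1)^1 = +1.
v=2: v_2(a)=4, v_2(b)=4; units ≡ 1, 3 (mod 8); ε·ε+αω+βω = 0·1+4·1+4·0 ≡ 0  ⇒  (a,b)_2 = +1.
v=∞: -37328655 < 0 and -861 < 0  ⇒  (a,b)_∞ = -1.
v=23: a=23^-1·(≡15), b=23^2·(≡12) mod 23; (15|23)=-1, (12|23)=+1; (−1)^{-1·2·11}·(-1)^2·(+1)^-1 = +1.
|Ram(-37328655, -861)| = 2, even; anisotropic at {7, ∞}.

[7, inf]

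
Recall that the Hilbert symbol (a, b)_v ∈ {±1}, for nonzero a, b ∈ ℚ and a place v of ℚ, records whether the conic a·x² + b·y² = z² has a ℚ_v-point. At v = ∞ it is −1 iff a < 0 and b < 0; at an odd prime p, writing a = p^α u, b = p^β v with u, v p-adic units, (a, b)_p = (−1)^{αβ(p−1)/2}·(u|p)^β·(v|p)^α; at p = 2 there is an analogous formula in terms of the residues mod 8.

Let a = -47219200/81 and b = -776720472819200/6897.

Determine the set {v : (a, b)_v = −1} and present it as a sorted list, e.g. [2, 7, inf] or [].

Mod squares: a ≡ -7378, b ≡ -10374. Check v ∈ {∞, 2, 3, 5, 7, 11, 13, 17, 19, 31}.
v=19: a=19^0·(≡15), b=19^-1·(≡9) mod 19; (15|19)=-1, (9|19)=+1; (−1)^{0·-1·9}·(-1)^-1·(+1)^0 = -1.
v=3: a=3^-4·(≡2), b=3^-1·(≡1) mod 3; (2|3)=-1, (1|3)=+1; (−1)^{-4·-1·1}·(-1)^-1·(+1)^-4 = -1.
v=11: a=11^0·(≡4), b=11^-2·(≡7) mod 11; (4|11)=+1, (7|11)=-1; (−1)^{0·-2·5}·(+1)^-2·(-1)^0 = +1.
v=2: v_2(a)=9, v_2(b)=9; units ≡ 7, 5 (mod 8); ε·ε+αω+βω = 1·0+9·1+9·0 ≡ 1  ⇒  (a,b)_2 = -1.
v=7: a=7^1·(≡5), b=7^5·(≡1) mod 7; (5|7)=-1, (1|7)=+1; (−1)^{1·5·3}·(-1)^5·(+1)^1 = +1.
v=31: a=31^1·(≡9), b=31^2·(≡6) mod 31; (9|31)=+1, (6|31)=-1; (−1)^{1·2·15}·(+1)^2·(-1)^1 = -1.
v=13: a=13^0·(≡8), b=13^1·(≡8) mod 13; (8|13)=-1, (8|13)=-1; (−1)^{0·1·6}·(-1)^1·(-1)^0 = -1.
v=17: a=17^1·(≡1), b=17^2·(≡1) mod 17; (1|17)=+1, (1|17)=+1; (−1)^{1·2·8}·(+1)^2·(+1)^1 = +1.
v=5: a=5^2·(≡2), b=5^2·(≡1) mod 5; (2|5)=-1, (1|5)=+1; (−1)^{2·2·2}·(-1)^2·(+1)^2 = +1.
v=∞: -7378 < 0 and -10374 < 0  ⇒  (a,b)_∞ = -1.
|Ram(-7378, -10374)| = 6, even; anisotropic at {2, 3, 13, 19, 31, ∞}.

[2, 3, 13, 19, 31, inf]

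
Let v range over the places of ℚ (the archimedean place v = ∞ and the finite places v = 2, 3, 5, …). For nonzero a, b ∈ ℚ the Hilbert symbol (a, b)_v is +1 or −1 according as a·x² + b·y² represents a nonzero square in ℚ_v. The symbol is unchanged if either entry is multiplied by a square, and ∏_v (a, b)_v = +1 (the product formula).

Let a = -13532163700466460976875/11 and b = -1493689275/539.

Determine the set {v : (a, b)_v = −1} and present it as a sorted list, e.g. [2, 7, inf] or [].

Mod squares: a ≡ -3553, b ≡ -252681. Check v ∈ {∞, 2, 3, 5, 7, 11, 13, 17, 19, 31}.
v=11: a=11^-1·(≡8), b=11^-1·(≡2) mod 11; (8|11)=-1, (2|11)=-1; (−1)^{-1·-1·5}·(-1)^-1·(-1)^-1 = -1.
v=13: a=13^4·(≡10), b=13^1·(≡2) mod 13; (10|13)=+1, (2|13)=-1; (−1)^{4·1·6}·(+1)^1·(-1)^4 = +1.
v=2: v_2(a)=0, v_2(b)=0; units ≡ 7, 7 (mod 8); ε·ε+αω+βω = 1·1+0·0+0·0 ≡ 1  ⇒  (a,b)_2 = -1.
v=∞: -3553 < 0 and -252681 < 0  ⇒  (a,b)_∞ = -1.
v=3: a=3^4·(≡2), b=3^3·(≡1) mod 3; (2|3)=-1, (1|3)=+1; (−1)^{4·3·1}·(-1)^3·(+1)^4 = -1.
v=31: a=31^2·(≡22), b=31^1·(≡20) mod 31; (22|31)=-1, (20|31)=+1; (−1)^{2·1·15}·(-1)^1·(+1)^2 = -1.
v=7: a=7^0·(≡6), b=7^-2·(≡5) mod 7; (6|7)=-1, (5|7)=-1; (−1)^{0·-2·3}·(-1)^-2·(-1)^0 = +1.
v=19: a=19^3·(≡12), b=19^1·(≡7) mod 19; (12|19)=-1, (7|19)=+1; (−1)^{3·1·9}·(-1)^1·(+1)^3 = +1.
v=5: a=5^4·(≡2), b=5^2·(≡1) mod 5; (2|5)=-1, (1|5)=+1; (−1)^{4·2·2}·(-1)^2·(+1)^4 = +1.
v=17: a=17^5·(≡5), b=17^2·(≡10) mod 17; (5|17)=-1, (10|17)=-1; (−1)^{5·2·8}·(-1)^2·(-1)^5 = -1.
Ram(-3553, -252681) = {2, 3, 11, 17, 31, ∞}; no ℚ_2-point on the conic.

[2, 3, 11, 17, 31, inf]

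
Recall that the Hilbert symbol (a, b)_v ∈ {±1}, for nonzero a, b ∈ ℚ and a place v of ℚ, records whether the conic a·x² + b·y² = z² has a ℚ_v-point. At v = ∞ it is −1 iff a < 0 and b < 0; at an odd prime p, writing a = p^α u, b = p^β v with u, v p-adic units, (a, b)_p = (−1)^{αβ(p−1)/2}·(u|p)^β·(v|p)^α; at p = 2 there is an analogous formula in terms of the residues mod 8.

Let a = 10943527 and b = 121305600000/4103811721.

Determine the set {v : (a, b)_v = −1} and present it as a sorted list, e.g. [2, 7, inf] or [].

Mod squares: a ≡ 10943527, b ≡ 65. Check v ∈ {∞, 2, 3, 5, 7, 13, 29, 31, 37, 47}.
v=47: a=47^1·(≡3), b=47^-4·(≡21) mod 47; (3|47)=+1, (21|47)=+1; (−1)^{1·-4·23}·(+1)^-4·(+1)^1 = +1.
v=5: a=5^0·(≡2), b=5^5·(≡2) mod 5; (2|5)=-1, (2|5)=-1; (−1)^{0·5·2}·(-1)^5·(-1)^0 = -1.
v=31: a=31^1·(≡20), b=31^0·(≡27) mod 31; (20|31)=+1, (27|31)=-1; (−1)^{1·0·15}·(+1)^0·(-1)^1 = -1.
v=7: a=7^1·(≡2), b=7^0·(≡2) mod 7; (2|7)=+1, (2|7)=+1; (−1)^{1·0·3}·(+1)^0·(+1)^1 = +1.
v=37: a=37^1·(≡30), b=37^0·(≡26) mod 37; (30|37)=+1, (26|37)=+1; (−1)^{1·0·18}·(+1)^0·(+1)^1 = +1.
v=2: v_2(a)=0, v_2(b)=12; units ≡ 7, 1 (mod 8); ε·ε+αω+βω = 1·0+0·0+12·0 ≡ 0  ⇒  (a,b)_2 = +1.
v=13: a=13^0·(≡10), b=13^1·(≡2) mod 13; (10|13)=+1, (2|13)=-1; (−1)^{0·1·6}·(+1)^1·(-1)^0 = +1.
v=3: a=3^0·(≡1), b=3^6·(≡2) mod 3; (1|3)=+1, (2|3)=-1; (−1)^{0·6·1}·(+1)^6·(-1)^0 = +1.
v=29: a=29^1·(≡15), b=29^-2·(≡28) mod 29; (15|29)=-1, (28|29)=+1; (−1)^{1·-2·14}·(-1)^-2·(+1)^1 = +1.
v=∞: 10943527 > 0 and 65 > 0  ⇒  (a,b)_∞ = +1.
|Ram(10943527, 65)| = 2, even; anisotropic at {5, 31}.

[5, 31]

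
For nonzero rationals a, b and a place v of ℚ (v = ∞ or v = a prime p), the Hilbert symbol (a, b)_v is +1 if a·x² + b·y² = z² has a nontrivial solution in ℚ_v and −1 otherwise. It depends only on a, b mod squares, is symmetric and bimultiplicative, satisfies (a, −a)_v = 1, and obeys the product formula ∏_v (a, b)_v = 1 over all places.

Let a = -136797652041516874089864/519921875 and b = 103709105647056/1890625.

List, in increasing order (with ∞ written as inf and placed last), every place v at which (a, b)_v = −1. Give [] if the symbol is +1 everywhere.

Mod squares: a ≡ -6006, b ≡ 119301. Check v ∈ {∞, 2, 3, 5, 7, 11, 13, 19, 23}.
v=13: a=13^5·(≡2), b=13^3·(≡9) mod 13; (2|13)=-1, (9|13)=+1; (−1)^{5·3·6}·(-1)^3·(+1)^5 = -1.
v=∞: -6006 < 0 and 119301 > 0  ⇒  (a,b)_∞ = +1.
v=5: a=5^-8·(≡1), b=5^-6·(≡1) mod 5; (1|5)=+1, (1|5)=+1; (−1)^{-8·-6·2}·(+1)^-6·(+1)^-8 = +1.
v=7: a=7^5·(≡3), b=7^3·(≡3) mod 7; (3|7)=-1, (3|7)=-1; (−1)^{5·3·3}·(-1)^3·(-1)^5 = -1.
v=19: a=19^2·(≡11), b=19^1·(≡1) mod 19; (11|19)=+1, (1|19)=+1; (−1)^{2·1·9}·(+1)^1·(+1)^2 = +1.
v=23: a=23^2·(≡14), b=23^1·(≡1) mod 23; (14|23)=-1, (1|23)=+1; (−1)^{2·1·11}·(-1)^1·(+1)^2 = -1.
v=2: v_2(a)=3, v_2(b)=4; units ≡ 5, 5 (mod 8); ε·ε+αω+βω = 0·0+3·1+4·1 ≡ 1  ⇒  (a,b)_2 = -1.
v=11: a=11^-3·(≡4), b=11^-2·(≡6) mod 11; (4|11)=+1, (6|11)=-1; (−1)^{-3·-2·5}·(+1)^-2·(-1)^-3 = -1.
v=3: a=3^15·(≡2), b=3^9·(≡2) mod 3; (2|3)=-1, (2|3)=-1; (−1)^{15·9·1}·(-1)^9·(-1)^15 = -1.
(-6006, 119301 / ℚ) ramifies at {2, 3, 7, 11, 13, 23}: a division algebra.

[2, 3, 7, 11, 13, 23]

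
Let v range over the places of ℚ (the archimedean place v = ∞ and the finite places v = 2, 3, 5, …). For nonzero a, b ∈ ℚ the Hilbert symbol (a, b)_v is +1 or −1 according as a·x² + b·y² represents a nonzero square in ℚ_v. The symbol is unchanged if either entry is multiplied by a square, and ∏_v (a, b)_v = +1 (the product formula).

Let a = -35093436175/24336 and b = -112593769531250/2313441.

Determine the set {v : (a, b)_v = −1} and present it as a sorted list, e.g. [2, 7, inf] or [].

(a, b) ≡ (-7, -2) mod (ℚ^×)²; places V = {2, 3, 5, 7, 13, 17, ∞}.
(a,b)_3: α=-2, u≡2; β=-4, v≡1 (mod 3); (2|3)=-1, (1|3)=+1; sign (−1)^0·-1^-4·+1^-2 = +1.
(a,b)_7: α=5, u≡3; β=8, v≡6 (mod 7); (3|7)=-1, (6|7)=-1; sign (−1)^0·-1^8·-1^5 = -1.
(a,b)_13: α=-2, u≡8; β=-4, v≡2 (mod 13); (8|13)=-1, (2|13)=-1; sign (−1)^0·-1^-4·-1^-2 = +1.
(a,b)_17: α=4, u≡11; β=0, v≡4 (mod 17); (11|17)=-1, (4|17)=+1; sign (−1)^0·-1^0·+1^4 = +1.
(a,b)_2: α=-4, β=1; u≡1, v≡7 (mod 8); ε(u)ε(v)=0·1, αω(v)=-4·0, βω(u)=1·0; sum ≡ 0  ⇒  +1.
(a,b)_∞: sgn(-7)=−, sgn(-2)=−, so -1.
(a,b)_5: α=2, u≡3; β=10, v≡3 (mod 5); (3|5)=-1, (3|5)=-1; sign (−1)^0·-1^10·-1^2 = +1.
(-7, -2 / ℚ) ramifies at {7, ∞}: a division algebra.

[7, inf]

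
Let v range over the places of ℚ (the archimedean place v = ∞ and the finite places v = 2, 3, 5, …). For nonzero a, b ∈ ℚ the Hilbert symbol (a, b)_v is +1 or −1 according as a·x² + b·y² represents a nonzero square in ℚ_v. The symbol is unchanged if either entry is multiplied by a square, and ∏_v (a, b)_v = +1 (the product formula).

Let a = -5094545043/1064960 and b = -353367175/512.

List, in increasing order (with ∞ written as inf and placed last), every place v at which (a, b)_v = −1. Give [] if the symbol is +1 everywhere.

[2, inf]

Mod squares: a ≡ -195, b ≡ -14. Check v ∈ {∞, 2, 3, 5, 7, 13, 29}.
v=29: a=29^4·(≡14), b=29^2·(≡11) mod 29; (14|29)=-1, (11|29)=-1; (−1)^{4·2·14}·(-1)^2·(-1)^4 = +1.
v=∞: -195 < 0 and -14 < 0  ⇒  (a,b)_∞ = -1.
v=5: a=5^-1·(≡1), b=5^2·(≡4) mod 5; (1|5)=+1, (4|5)=+1; (−1)^{-1·2·2}·(+1)^2·(+1)^-1 = +1.
v=13: a=13^-1·(≡7), b=13^0·(≡12) mod 13; (7|13)=-1, (12|13)=+1; (−1)^{-1·0·6}·(-1)^0·(+1)^-1 = +1.
v=2: v_2(a)=-14, v_2(b)=-9; units ≡ 5, 1 (mod 8); ε·ε+αω+βω = 0·0+-14·0+-9·1 ≡ 1  ⇒  (a,b)_2 = -1.
v=3: a=3^1·(≡1), b=3^0·(≡1) mod 3; (1|3)=+1, (1|3)=+1; (−1)^{1·0·1}·(+1)^0·(+1)^1 = +1.
v=7: a=7^4·(≡4), b=7^5·(≡3) mod 7; (4|7)=+1, (3|7)=-1; (−1)^{4·5·3}·(+1)^5·(-1)^4 = +1.
(-195, -14 / ℚ) ramifies at {2, ∞}: a division algebra.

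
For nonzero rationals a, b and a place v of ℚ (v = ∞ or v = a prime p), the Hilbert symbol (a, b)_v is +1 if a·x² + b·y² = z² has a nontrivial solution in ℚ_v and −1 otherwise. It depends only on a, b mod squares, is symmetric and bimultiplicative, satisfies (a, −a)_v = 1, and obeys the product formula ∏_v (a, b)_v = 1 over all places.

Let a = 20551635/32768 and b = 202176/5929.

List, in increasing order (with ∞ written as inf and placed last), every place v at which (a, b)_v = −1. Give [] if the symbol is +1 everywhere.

(a, b) ≡ (2470, 39) mod (ℚ^×)²; places V = {2, 3, 5, 7, 11, 13, 19, 43, ∞}.
(a,b)_2: α=-15, β=6; u≡3, v≡7 (mod 8); ε(u)ε(v)=1·1, αω(v)=-15·0, βω(u)=6·1; sum ≡ 1  ⇒  -1.
(a,b)_5: α=1, u≡4; β=0, v≡4 (mod 5); (4|5)=+1, (4|5)=+1; sign (−1)^0·+1^0·+1^1 = +1.
(a,b)_43: α=2, u≡32; β=0, v≡2 (mod 43); (32|43)=-1, (2|43)=-1; sign (−1)^0·-1^0·-1^2 = +1.
(a,b)_3: α=2, u≡1; β=5, v≡1 (mod 3); (1|3)=+1, (1|3)=+1; sign (−1)^0·+1^5·+1^2 = +1.
(a,b)_11: α=0, u≡6; β=-2, v≡8 (mod 11); (6|11)=-1, (8|11)=-1; sign (−1)^0·-1^-2·-1^0 = +1.
(a,b)_7: α=0, u≡6; β=-2, v≡1 (mod 7); (6|7)=-1, (1|7)=+1; sign (−1)^0·-1^-2·+1^0 = +1.
(a,b)_∞: sgn(2470)=+, sgn(39)=+, so +1.
(a,b)_13: α=1, u≡7; β=1, v≡4 (mod 13); (7|13)=-1, (4|13)=+1; sign (−1)^0·-1^1·+1^1 = -1.
(a,b)_19: α=1, u≡17; β=0, v≡16 (mod 19); (17|19)=+1, (16|19)=+1; sign (−1)^0·+1^0·+1^1 = +1.
Ram(2470, 39) = {2, 13}; no ℚ_2-point on the conic.

[2, 13]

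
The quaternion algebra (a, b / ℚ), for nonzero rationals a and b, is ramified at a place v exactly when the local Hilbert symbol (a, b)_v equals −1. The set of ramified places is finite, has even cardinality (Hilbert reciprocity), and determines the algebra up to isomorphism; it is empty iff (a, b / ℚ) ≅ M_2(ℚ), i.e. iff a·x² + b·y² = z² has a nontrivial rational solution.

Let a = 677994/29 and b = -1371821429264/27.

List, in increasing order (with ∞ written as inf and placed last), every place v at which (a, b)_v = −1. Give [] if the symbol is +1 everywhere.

(a, b) ≡ (68034, -4018443) mod (ℚ^×)²; places V = {2, 3, 11, 13, 17, 19, 23, 29, ∞}.
(a,b)_3: α=1, u≡1; β=-3, v≡1 (mod 3); (1|3)=+1, (1|3)=+1; sign (−1)^1·+1^-3·+1^1 = -1.
(a,b)_23: α=1, u≡14; β=2, v≡16 (mod 23); (14|23)=-1, (16|23)=+1; sign (−1)^0·-1^2·+1^1 = +1.
(a,b)_17: α=3, u≡3; β=1, v≡6 (mod 17); (3|17)=-1, (6|17)=-1; sign (−1)^0·-1^1·-1^3 = +1.
(a,b)_2: α=1, β=4; u≡1, v≡5 (mod 8); ε(u)ε(v)=0·0, αω(v)=1·1, βω(u)=4·0; sum ≡ 1  ⇒  -1.
(a,b)_11: α=0, u≡6; β=3, v≡10 (mod 11); (6|11)=-1, (10|11)=-1; sign (−1)^0·-1^3·-1^0 = -1.
(a,b)_29: α=-1, u≡3; β=1, v≡22 (mod 29); (3|29)=-1, (22|29)=+1; sign (−1)^0·-1^1·+1^-1 = -1.
(a,b)_19: α=0, u≡15; β=1, v≡17 (mod 19); (15|19)=-1, (17|19)=+1; sign (−1)^0·-1^1·+1^0 = -1.
(a,b)_13: α=0, u≡6; β=1, v≡4 (mod 13); (6|13)=-1, (4|13)=+1; sign (−1)^0·-1^1·+1^0 = -1.
(a,b)_∞: sgn(68034)=+, sgn(-4018443)=−, so +1.
|Ram(68034, -4018443)| = 6, even; anisotropic at {2, 3, 11, 13, 19, 29}.

[2, 3, 11, 13, 19, 29]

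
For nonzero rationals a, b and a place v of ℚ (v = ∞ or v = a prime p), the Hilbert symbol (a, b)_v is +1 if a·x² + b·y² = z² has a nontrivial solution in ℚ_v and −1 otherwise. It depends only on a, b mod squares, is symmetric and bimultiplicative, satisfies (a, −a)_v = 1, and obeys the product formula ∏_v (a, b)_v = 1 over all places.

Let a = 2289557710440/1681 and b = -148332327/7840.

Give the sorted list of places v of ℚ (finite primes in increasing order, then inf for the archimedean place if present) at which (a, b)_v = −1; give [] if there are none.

Mod squares: a ≡ 5610, b ≡ -6630. Check v ∈ {∞, 2, 3, 5, 7, 11, 13, 17, 37, 41, 43}.
v=13: a=13^2·(≡11), b=13^1·(≡12) mod 13; (11|13)=-1, (12|13)=+1; (−1)^{2·1·6}·(-1)^1·(+1)^2 = -1.
v=11: a=11^1·(≡5), b=11^2·(≡1) mod 11; (5|11)=+1, (1|11)=+1; (−1)^{1·2·5}·(+1)^2·(+1)^1 = +1.
v=5: a=5^1·(≡3), b=5^-1·(≡1) mod 5; (3|5)=-1, (1|5)=+1; (−1)^{1·-1·2}·(-1)^-1·(+1)^1 = -1.
v=3: a=3^3·(≡1), b=3^1·(≡1) mod 3; (1|3)=+1, (1|3)=+1; (−1)^{3·1·1}·(+1)^1·(+1)^3 = -1.
v=2: v_2(a)=3, v_2(b)=-5; units ≡ 5, 5 (mod 8); ε·ε+αω+βω = 0·0+3·1+-5·1 ≡ 0  ⇒  (a,b)_2 = +1.
v=41: a=41^-2·(≡14), b=41^0·(≡29) mod 41; (14|41)=-1, (29|41)=-1; (−1)^{-2·0·20}·(-1)^0·(-1)^-2 = +1.
v=17: a=17^1·(≡10), b=17^1·(≡2) mod 17; (10|17)=-1, (2|17)=+1; (−1)^{1·1·8}·(-1)^1·(+1)^1 = -1.
v=37: a=37^2·(≡17), b=37^0·(≡26) mod 37; (17|37)=-1, (26|37)=+1; (−1)^{2·0·18}·(-1)^0·(+1)^2 = +1.
v=7: a=7^2·(≡5), b=7^-2·(≡3) mod 7; (5|7)=-1, (3|7)=-1; (−1)^{2·-2·3}·(-1)^-2·(-1)^2 = +1.
v=∞: 5610 > 0 and -6630 < 0  ⇒  (a,b)_∞ = +1.
v=43: a=43^0·(≡19), b=43^2·(≡41) mod 43; (19|43)=-1, (41|43)=+1; (−1)^{0·2·21}·(-1)^2·(+1)^0 = +1.
(5610, -6630 / ℚ) ramifies at {3, 5, 13, 17}: a division algebra.

[3, 5, 13, 17]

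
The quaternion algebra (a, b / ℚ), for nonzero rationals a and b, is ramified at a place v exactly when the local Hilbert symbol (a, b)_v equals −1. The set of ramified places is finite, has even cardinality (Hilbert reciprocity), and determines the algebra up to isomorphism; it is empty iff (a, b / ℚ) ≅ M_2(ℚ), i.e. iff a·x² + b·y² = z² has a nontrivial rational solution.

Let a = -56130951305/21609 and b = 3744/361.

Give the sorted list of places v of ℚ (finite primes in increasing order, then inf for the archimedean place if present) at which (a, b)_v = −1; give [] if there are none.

[]

(a, b) ≡ (-230945, 26) mod (ℚ^×)²; places V = {2, 3, 5, 7, 11, 13, 17, 19, 29, ∞}.
(a,b)_3: α=-2, u≡1; β=2, v≡2 (mod 3); (1|3)=+1, (2|3)=-1; sign (−1)^0·+1^2·-1^-2 = +1.
(a,b)_11: α=1, u≡1; β=0, v≡9 (mod 11); (1|11)=+1, (9|11)=+1; sign (−1)^0·+1^0·+1^1 = +1.
(a,b)_∞: sgn(-230945)=−, sgn(26)=+, so +1.
(a,b)_19: α=1, u≡4; β=-2, v≡1 (mod 19); (4|19)=+1, (1|19)=+1; sign (−1)^0·+1^-2·+1^1 = +1.
(a,b)_7: α=-4, u≡6; β=0, v≡5 (mod 7); (6|7)=-1, (5|7)=-1; sign (−1)^0·-1^0·-1^-4 = +1.
(a,b)_17: α=3, u≡9; β=0, v≡1 (mod 17); (9|17)=+1, (1|17)=+1; sign (−1)^0·+1^0·+1^3 = +1.
(a,b)_2: α=0, β=5; u≡7, v≡5 (mod 8); ε(u)ε(v)=1·0, αω(v)=0·1, βω(u)=5·0; sum ≡ 0  ⇒  +1.
(a,b)_29: α=2, u≡19; β=0, v≡27 (mod 29); (19|29)=-1, (27|29)=-1; sign (−1)^0·-1^0·-1^2 = +1.
(a,b)_5: α=1, u≡1; β=0, v≡4 (mod 5); (1|5)=+1, (4|5)=+1; sign (−1)^0·+1^0·+1^1 = +1.
(a,b)_13: α=1, u≡2; β=1, v≡8 (mod 13); (2|13)=-1, (8|13)=-1; sign (−1)^0·-1^1·-1^1 = +1.
Every local symbol is +1, so the conic -230945·x² + 26·y² = z² has ℚ_v-points for all v and hence a ℚ-point; (a, b / ℚ) ≅ M_2(ℚ).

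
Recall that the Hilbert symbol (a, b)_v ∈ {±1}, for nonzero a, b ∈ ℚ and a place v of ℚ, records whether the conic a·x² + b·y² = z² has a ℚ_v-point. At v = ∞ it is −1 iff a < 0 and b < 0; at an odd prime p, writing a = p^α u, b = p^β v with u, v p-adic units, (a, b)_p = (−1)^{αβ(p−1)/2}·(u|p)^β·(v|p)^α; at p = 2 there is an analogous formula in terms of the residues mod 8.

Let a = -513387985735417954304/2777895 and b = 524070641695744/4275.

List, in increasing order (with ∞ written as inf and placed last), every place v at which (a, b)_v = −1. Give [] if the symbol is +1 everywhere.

(a, b) ≡ (-35530, 7429) mod (ℚ^×)²; places V = {2, 3, 5, 11, 13, 17, 19, 23, ∞}.
(a,b)_∞: sgn(-35530)=−, sgn(7429)=+, so +1.
(a,b)_13: α=2, u≡1; β=2, v≡8 (mod 13); (1|13)=+1, (8|13)=-1; sign (−1)^0·+1^2·-1^2 = +1.
(a,b)_23: α=4, u≡17; β=3, v≡12 (mod 23); (17|23)=-1, (12|23)=+1; sign (−1)^0·-1^3·+1^4 = -1.
(a,b)_3: α=-4, u≡2; β=-2, v≡1 (mod 3); (2|3)=-1, (1|3)=+1; sign (−1)^0·-1^-2·+1^-4 = +1.
(a,b)_17: α=1, u≡4; β=1, v≡10 (mod 17); (4|17)=+1, (10|17)=-1; sign (−1)^0·+1^1·-1^1 = -1.
(a,b)_11: α=7, u≡9; β=4, v≡5 (mod 11); (9|11)=+1, (5|11)=+1; sign (−1)^0·+1^4·+1^7 = +1.
(a,b)_2: α=15, β=10; u≡3, v≡5 (mod 8); ε(u)ε(v)=1·0, αω(v)=15·1, βω(u)=10·1; sum ≡ 1  ⇒  -1.
(a,b)_19: α=-3, u≡6; β=-1, v≡9 (mod 19); (6|19)=+1, (9|19)=+1; sign (−1)^1·+1^-1·+1^-3 = -1.
(a,b)_5: α=-1, u≡4; β=-2, v≡4 (mod 5); (4|5)=+1, (4|5)=+1; sign (−1)^0·+1^-2·+1^-1 = +1.
|Ram(-35530, 7429)| = 4, even; anisotropic at {2, 17, 19, 23}.

[2, 17, 19, 23]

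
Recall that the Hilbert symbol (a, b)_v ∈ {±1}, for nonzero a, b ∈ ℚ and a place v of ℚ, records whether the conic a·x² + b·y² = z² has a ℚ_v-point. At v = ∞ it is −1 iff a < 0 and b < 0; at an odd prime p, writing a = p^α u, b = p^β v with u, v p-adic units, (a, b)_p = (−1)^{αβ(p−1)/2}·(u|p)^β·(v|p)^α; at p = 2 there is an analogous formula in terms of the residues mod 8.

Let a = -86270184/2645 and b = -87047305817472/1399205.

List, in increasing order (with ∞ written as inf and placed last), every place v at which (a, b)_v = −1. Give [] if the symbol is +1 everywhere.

[5, 11, 13, inf]

Mod squares: a ≡ -27170, b ≡ -190. Check v ∈ {∞, 2, 3, 5, 7, 11, 13, 19, 23}.
v=3: a=3^4·(≡1), b=3^6·(≡2) mod 3; (1|3)=+1, (2|3)=-1; (−1)^{4·6·1}·(+1)^6·(-1)^4 = +1.
v=7: a=7^2·(≡4), b=7^4·(≡5) mod 7; (4|7)=+1, (5|7)=-1; (−1)^{2·4·3}·(+1)^4·(-1)^2 = +1.
v=2: v_2(a)=3, v_2(b)=7; units ≡ 7, 1 (mod 8); ε·ε+αω+βω = 1·0+3·0+7·0 ≡ 0  ⇒  (a,b)_2 = +1.
v=11: a=11^1·(≡5), b=11^2·(≡6) mod 11; (5|11)=+1, (6|11)=-1; (−1)^{1·2·5}·(+1)^2·(-1)^1 = -1.
v=19: a=19^1·(≡2), b=19^1·(≡4) mod 19; (2|19)=-1, (4|19)=+1; (−1)^{1·1·9}·(-1)^1·(+1)^1 = +1.
v=∞: -27170 < 0 and -190 < 0  ⇒  (a,b)_∞ = -1.
v=13: a=13^1·(≡12), b=13^2·(≡8) mod 13; (12|13)=+1, (8|13)=-1; (−1)^{1·2·6}·(+1)^2·(-1)^1 = -1.
v=5: a=5^-1·(≡4), b=5^-1·(≡3) mod 5; (4|5)=+1, (3|5)=-1; (−1)^{-1·-1·2}·(+1)^-1·(-1)^-1 = -1.
v=23: a=23^-2·(≡2), b=23^-4·(≡19) mod 23; (2|23)=+1, (19|23)=-1; (−1)^{-2·-4·11}·(+1)^-4·(-1)^-2 = +1.
(-27170, -190 / ℚ) ramifies at {5, 11, 13, ∞}: a division algebra.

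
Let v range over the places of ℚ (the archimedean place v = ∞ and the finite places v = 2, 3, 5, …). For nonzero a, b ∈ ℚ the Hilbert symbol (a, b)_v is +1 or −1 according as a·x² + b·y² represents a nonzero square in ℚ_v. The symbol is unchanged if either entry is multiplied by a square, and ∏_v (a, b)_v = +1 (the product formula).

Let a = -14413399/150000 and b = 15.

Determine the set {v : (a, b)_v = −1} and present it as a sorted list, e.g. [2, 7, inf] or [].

[2, 13]

(a, b) ≡ (-36465, 15) mod (ℚ^×)²; places V = {2, 3, 5, 7, 11, 13, 17, ∞}.
(a,b)_5: α=-5, u≡2; β=1, v≡3 (mod 5); (2|5)=-1, (3|5)=-1; sign (−1)^0·-1^1·-1^-5 = +1.
(a,b)_3: α=-1, u≡1; β=1, v≡2 (mod 3); (1|3)=+1, (2|3)=-1; sign (−1)^1·+1^1·-1^-1 = +1.
(a,b)_∞: sgn(-36465)=−, sgn(15)=+, so +1.
(a,b)_7: α=2, u≡6; β=0, v≡1 (mod 7); (6|7)=-1, (1|7)=+1; sign (−1)^0·-1^0·+1^2 = +1.
(a,b)_11: α=3, u≡7; β=0, v≡4 (mod 11); (7|11)=-1, (4|11)=+1; sign (−1)^0·-1^0·+1^3 = +1.
(a,b)_17: α=1, u≡5; β=0, v≡15 (mod 17); (5|17)=-1, (15|17)=+1; sign (−1)^0·-1^0·+1^1 = +1.
(a,b)_2: α=-4, β=0; u≡7, v≡7 (mod 8); ε(u)ε(v)=1·1, αω(v)=-4·0, βω(u)=0·0; sum ≡ 1  ⇒  -1.
(a,b)_13: α=1, u≡10; β=0, v≡2 (mod 13); (10|13)=+1, (2|13)=-1; sign (−1)^0·+1^0·-1^1 = -1.
Ram(-36465, 15) = {2, 13}; no ℚ_2-point on the conic.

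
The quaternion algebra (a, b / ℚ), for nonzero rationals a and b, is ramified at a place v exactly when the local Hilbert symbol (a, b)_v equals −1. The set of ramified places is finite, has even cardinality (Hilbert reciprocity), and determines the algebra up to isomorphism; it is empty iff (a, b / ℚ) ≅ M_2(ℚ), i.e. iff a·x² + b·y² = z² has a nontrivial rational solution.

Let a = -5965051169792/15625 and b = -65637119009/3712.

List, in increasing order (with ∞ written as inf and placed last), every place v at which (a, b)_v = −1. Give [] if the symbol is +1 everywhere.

(a, b) ≡ (-284867, -13103882) mod (ℚ^×)²; places V = {2, 5, 7, 11, 13, 19, 23, 29, 47, ∞}.
(a,b)_∞: sgn(-284867)=−, sgn(-13103882)=−, so -1.
(a,b)_23: α=0, u≡10; β=1, v≡11 (mod 23); (10|23)=-1, (11|23)=-1; sign (−1)^0·-1^1·-1^0 = -1.
(a,b)_19: α=1, u≡11; β=1, v≡2 (mod 19); (11|19)=+1, (2|19)=-1; sign (−1)^1·+1^1·-1^1 = +1.
(a,b)_2: α=10, β=-7; u≡5, v≡3 (mod 8); ε(u)ε(v)=0·1, αω(v)=10·1, βω(u)=-7·1; sum ≡ 1  ⇒  -1.
(a,b)_29: α=1, u≡10; β=-1, v≡4 (mod 29); (10|29)=-1, (4|29)=+1; sign (−1)^0·-1^-1·+1^1 = -1.
(a,b)_7: α=0, u≡6; β=4, v≡3 (mod 7); (6|7)=-1, (3|7)=-1; sign (−1)^0·-1^4·-1^0 = +1.
(a,b)_13: α=2, u≡11; β=0, v≡12 (mod 13); (11|13)=-1, (12|13)=+1; sign (−1)^0·-1^0·+1^2 = +1.
(a,b)_11: α=3, u≡2; β=3, v≡1 (mod 11); (2|11)=-1, (1|11)=+1; sign (−1)^1·-1^3·+1^3 = +1.
(a,b)_47: α=1, u≡32; β=1, v≡41 (mod 47); (32|47)=+1, (41|47)=-1; sign (−1)^1·+1^1·-1^1 = +1.
(a,b)_5: α=-6, u≡3; β=0, v≡3 (mod 5); (3|5)=-1, (3|5)=-1; sign (−1)^0·-1^0·-1^-6 = +1.
|Ram(-284867, -13103882)| = 4, even; anisotropic at {2, 23, 29, ∞}.

[2, 23, 29, inf]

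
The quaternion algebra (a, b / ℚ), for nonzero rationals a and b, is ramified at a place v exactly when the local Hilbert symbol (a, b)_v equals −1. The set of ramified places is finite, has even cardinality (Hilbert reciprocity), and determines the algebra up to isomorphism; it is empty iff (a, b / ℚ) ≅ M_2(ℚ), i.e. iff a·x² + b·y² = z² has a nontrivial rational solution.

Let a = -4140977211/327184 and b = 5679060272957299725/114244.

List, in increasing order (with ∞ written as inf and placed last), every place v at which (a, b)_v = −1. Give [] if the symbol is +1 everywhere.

[3, 37]

Mod squares: a ≡ -19, b ≡ 2109. Check v ∈ {∞, 2, 3, 5, 7, 11, 13, 19, 37}.
v=5: a=5^0·(≡1), b=5^2·(≡1) mod 5; (1|5)=+1, (1|5)=+1; (−1)^{0·2·2}·(+1)^2·(+1)^0 = +1.
v=37: a=37^2·(≡31), b=37^5·(≡24) mod 37; (31|37)=-1, (24|37)=-1; (−1)^{2·5·18}·(-1)^5·(-1)^2 = -1.
v=11: a=11^-2·(≡4), b=11^0·(≡10) mod 11; (4|11)=+1, (10|11)=-1; (−1)^{-2·0·5}·(+1)^0·(-1)^-2 = +1.
v=13: a=13^-2·(≡7), b=13^-4·(≡4) mod 13; (7|13)=-1, (4|13)=+1; (−1)^{-2·-4·6}·(-1)^-4·(+1)^-2 = +1.
v=2: v_2(a)=-4, v_2(b)=-2; units ≡ 5, 5 (mod 8); ε·ε+αω+βω = 0·0+-4·1+-2·1 ≡ 0  ⇒  (a,b)_2 = +1.
v=7: a=7^2·(≡2), b=7^2·(≡2) mod 7; (2|7)=+1, (2|7)=+1; (−1)^{2·2·3}·(+1)^2·(+1)^2 = +1.
v=3: a=3^2·(≡2), b=3^3·(≡1) mod 3; (2|3)=-1, (1|3)=+1; (−1)^{2·3·1}·(-1)^3·(+1)^2 = -1.
v=19: a=19^3·(≡18), b=19^5·(≡5) mod 19; (18|19)=-1, (5|19)=+1; (−1)^{3·5·9}·(-1)^5·(+1)^3 = +1.
v=∞: -19 < 0 and 2109 > 0  ⇒  (a,b)_∞ = +1.
(-19, 2109 / ℚ) ramifies at {3, 37}: a division algebra.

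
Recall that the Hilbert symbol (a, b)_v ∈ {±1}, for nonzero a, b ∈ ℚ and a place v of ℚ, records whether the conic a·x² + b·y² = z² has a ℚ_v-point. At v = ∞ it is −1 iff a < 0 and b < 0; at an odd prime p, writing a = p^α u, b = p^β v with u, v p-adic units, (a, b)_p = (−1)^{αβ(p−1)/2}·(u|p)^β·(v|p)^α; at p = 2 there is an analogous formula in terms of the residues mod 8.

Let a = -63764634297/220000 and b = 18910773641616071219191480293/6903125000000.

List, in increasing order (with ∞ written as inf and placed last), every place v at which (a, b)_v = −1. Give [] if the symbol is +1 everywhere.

[3, 11]

(a, b) ≡ (-6006, 65) mod (ℚ^×)²; places V = {2, 3, 5, 7, 11, 13, 17, 19, 29, 31, 47, ∞}.
(a,b)_17: α=2, u≡10; β=6, v≡6 (mod 17); (10|17)=-1, (6|17)=-1; sign (−1)^0·-1^6·-1^2 = +1.
(a,b)_5: α=-4, u≡4; β=-11, v≡3 (mod 5); (4|5)=+1, (3|5)=-1; sign (−1)^0·+1^-11·-1^-4 = +1.
(a,b)_31: α=2, u≡10; β=2, v≡24 (mod 31); (10|31)=+1, (24|31)=-1; sign (−1)^0·+1^2·-1^2 = +1.
(a,b)_3: α=1, u≡2; β=4, v≡2 (mod 3); (2|3)=-1, (2|3)=-1; sign (−1)^0·-1^4·-1^1 = -1.
(a,b)_2: α=-5, β=-6; u≡5, v≡1 (mod 8); ε(u)ε(v)=0·0, αω(v)=-5·0, βω(u)=-6·1; sum ≡ 0  ⇒  +1.
(a,b)_29: α=2, u≡8; β=0, v≡16 (mod 29); (8|29)=-1, (16|29)=+1; sign (−1)^0·-1^0·+1^2 = +1.
(a,b)_47: α=0, u≡5; β=-2, v≡2 (mod 47); (5|47)=-1, (2|47)=+1; sign (−1)^0·-1^-2·+1^0 = +1.
(a,b)_13: α=1, u≡8; β=3, v≡8 (mod 13); (8|13)=-1, (8|13)=-1; sign (−1)^0·-1^3·-1^1 = +1.
(a,b)_11: α=-1, u≡5; β=4, v≡10 (mod 11); (5|11)=+1, (10|11)=-1; sign (−1)^0·+1^4·-1^-1 = -1.
(a,b)_7: α=1, u≡3; β=4, v≡4 (mod 7); (3|7)=-1, (4|7)=+1; sign (−1)^0·-1^4·+1^1 = +1.
(a,b)_∞: sgn(-6006)=−, sgn(65)=+, so +1.
(a,b)_19: α=0, u≡1; β=4, v≡3 (mod 19); (1|19)=+1, (3|19)=-1; sign (−1)^0·+1^4·-1^0 = +1.
|Ram(-6006, 65)| = 2, even; anisotropic at {3, 11}.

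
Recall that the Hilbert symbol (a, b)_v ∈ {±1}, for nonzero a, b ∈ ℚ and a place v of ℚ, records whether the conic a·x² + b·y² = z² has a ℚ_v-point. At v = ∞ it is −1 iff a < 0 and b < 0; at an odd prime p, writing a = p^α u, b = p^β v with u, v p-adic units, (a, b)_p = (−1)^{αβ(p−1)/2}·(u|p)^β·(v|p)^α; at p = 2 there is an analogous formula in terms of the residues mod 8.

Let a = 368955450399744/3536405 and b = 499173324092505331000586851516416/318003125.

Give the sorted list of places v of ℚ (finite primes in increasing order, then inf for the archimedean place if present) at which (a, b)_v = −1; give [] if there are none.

[2, 19, 41, 53]

Mod squares: a ≡ 378395355, b ≡ 32595. Check v ∈ {∞, 2, 3, 5, 11, 13, 19, 23, 29, 41, 47, 53}.
v=5: a=5^-1·(≡4), b=5^-5·(≡1) mod 5; (4|5)=+1, (1|5)=+1; (−1)^{-1·-5·2}·(+1)^-5·(+1)^-1 = +1.
v=19: a=19^1·(≡7), b=19^2·(≡15) mod 19; (7|19)=+1, (15|19)=-1; (−1)^{1·2·9}·(+1)^2·(-1)^1 = -1.
v=11: a=11^0·(≡8), b=11^-2·(≡10) mod 11; (8|11)=-1, (10|11)=-1; (−1)^{0·-2·5}·(-1)^-2·(-1)^0 = +1.
v=29: a=29^-4·(≡7), b=29^-2·(≡13) mod 29; (7|29)=+1, (13|29)=+1; (−1)^{-4·-2·14}·(+1)^-2·(+1)^-4 = +1.
v=13: a=13^1·(≡4), b=13^2·(≡9) mod 13; (4|13)=+1, (9|13)=+1; (−1)^{1·2·6}·(+1)^2·(+1)^1 = +1.
v=47: a=47^1·(≡34), b=47^2·(≡16) mod 47; (34|47)=+1, (16|47)=+1; (−1)^{1·2·23}·(+1)^2·(+1)^1 = +1.
v=23: a=23^2·(≡22), b=23^4·(≡4) mod 23; (22|23)=-1, (4|23)=+1; (−1)^{2·4·11}·(-1)^4·(+1)^2 = +1.
v=∞: 378395355 > 0 and 32595 > 0  ⇒  (a,b)_∞ = +1.
v=3: a=3^3·(≡1), b=3^9·(≡2) mod 3; (1|3)=+1, (2|3)=-1; (−1)^{3·9·1}·(+1)^9·(-1)^3 = +1.
v=53: a=53^1·(≡11), b=53^3·(≡12) mod 53; (11|53)=+1, (12|53)=-1; (−1)^{1·3·26}·(+1)^3·(-1)^1 = -1.
v=41: a=41^1·(≡38), b=41^3·(≡10) mod 41; (38|41)=-1, (10|41)=+1; (−1)^{1·3·20}·(-1)^3·(+1)^1 = -1.
v=2: v_2(a)=10, v_2(b)=16; units ≡ 3, 3 (mod 8); ε·ε+αω+βω = 1·1+10·1+16·1 ≡ 1  ⇒  (a,b)_2 = -1.
|Ram(378395355, 32595)| = 4, even; anisotropic at {2, 19, 41, 53}.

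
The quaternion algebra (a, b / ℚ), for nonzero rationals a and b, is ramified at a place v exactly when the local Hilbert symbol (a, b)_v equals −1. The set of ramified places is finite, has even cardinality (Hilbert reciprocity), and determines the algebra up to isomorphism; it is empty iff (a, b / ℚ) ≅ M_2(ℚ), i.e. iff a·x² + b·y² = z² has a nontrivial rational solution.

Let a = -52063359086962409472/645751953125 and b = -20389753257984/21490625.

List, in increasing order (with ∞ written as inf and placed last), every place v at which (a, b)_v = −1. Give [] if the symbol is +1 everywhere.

[31, inf]

Mod squares: a ≡ -715, b ≡ -2015. Check v ∈ {∞, 2, 3, 5, 11, 13, 23, 31}.
v=∞: -715 < 0 and -2015 < 0  ⇒  (a,b)_∞ = -1.
v=5: a=5^-13·(≡2), b=5^-5·(≡3) mod 5; (2|5)=-1, (3|5)=-1; (−1)^{-13·-5·2}·(-1)^-5·(-1)^-13 = +1.
v=3: a=3^6·(≡2), b=3^4·(≡1) mod 3; (2|3)=-1, (1|3)=+1; (−1)^{6·4·1}·(-1)^4·(+1)^6 = +1.
v=2: v_2(a)=32, v_2(b)=26; units ≡ 5, 1 (mod 8); ε·ε+αω+βω = 0·0+32·0+26·1 ≡ 0  ⇒  (a,b)_2 = +1.
v=13: a=13^1·(≡1), b=13^-1·(≡12) mod 13; (1|13)=+1, (12|13)=+1; (−1)^{1·-1·6}·(+1)^-1·(+1)^1 = +1.
v=31: a=31^2·(≡30), b=31^1·(≡10) mod 31; (30|31)=-1, (10|31)=+1; (−1)^{2·1·15}·(-1)^1·(+1)^2 = -1.
v=11: a=11^3·(≡9), b=11^2·(≡3) mod 11; (9|11)=+1, (3|11)=+1; (−1)^{3·2·5}·(+1)^2·(+1)^3 = +1.
v=23: a=23^-2·(≡21), b=23^-2·(≡1) mod 23; (21|23)=-1, (1|23)=+1; (−1)^{-2·-2·11}·(-1)^-2·(+1)^-2 = +1.
Ram(-715, -2015) = {31, ∞}; no ℚ_31-point on the conic.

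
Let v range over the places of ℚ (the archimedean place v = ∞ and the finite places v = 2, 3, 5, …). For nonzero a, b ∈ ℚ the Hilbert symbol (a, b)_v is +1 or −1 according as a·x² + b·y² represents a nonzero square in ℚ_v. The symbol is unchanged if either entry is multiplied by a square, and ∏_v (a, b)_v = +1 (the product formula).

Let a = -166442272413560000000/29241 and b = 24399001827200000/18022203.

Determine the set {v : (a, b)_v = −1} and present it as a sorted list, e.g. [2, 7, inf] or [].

[11, 13]

(a, b) ≡ (-110, 36465) mod (ℚ^×)²; places V = {2, 3, 5, 7, 11, 13, 17, 19, 23, 43, ∞}.
(a,b)_5: α=7, u≡2; β=5, v≡3 (mod 5); (2|5)=-1, (3|5)=-1; sign (−1)^0·-1^5·-1^7 = +1.
(a,b)_19: α=-2, u≡17; β=-2, v≡6 (mod 19); (17|19)=+1, (6|19)=+1; sign (−1)^0·+1^-2·+1^-2 = +1.
(a,b)_13: α=2, u≡8; β=1, v≡10 (mod 13); (8|13)=-1, (10|13)=+1; sign (−1)^0·-1^1·+1^2 = -1.
(a,b)_43: α=0, u≡28; β=-2, v≡6 (mod 43); (28|43)=-1, (6|43)=+1; sign (−1)^0·-1^-2·+1^0 = +1.
(a,b)_∞: sgn(-110)=−, sgn(36465)=+, so +1.
(a,b)_7: α=0, u≡2; β=2, v≡4 (mod 7); (2|7)=+1, (4|7)=+1; sign (−1)^0·+1^2·+1^0 = +1.
(a,b)_3: α=-4, u≡1; β=-3, v≡2 (mod 3); (1|3)=+1, (2|3)=-1; sign (−1)^0·+1^-3·-1^-4 = +1.
(a,b)_11: α=5, u≡5; β=3, v≡5 (mod 11); (5|11)=+1, (5|11)=+1; sign (−1)^1·+1^3·+1^5 = -1.
(a,b)_23: α=2, u≡17; β=2, v≡5 (mod 23); (17|23)=-1, (5|23)=-1; sign (−1)^0·-1^2·-1^2 = +1.
(a,b)_2: α=9, β=10; u≡1, v≡1 (mod 8); ε(u)ε(v)=0·0, αω(v)=9·0, βω(u)=10·0; sum ≡ 0  ⇒  +1.
(a,b)_17: α=2, u≡9; β=1, v≡6 (mod 17); (9|17)=+1, (6|17)=-1; sign (−1)^0·+1^1·-1^2 = +1.
(-110, 36465 / ℚ) ramifies at {11, 13}: a division algebra.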